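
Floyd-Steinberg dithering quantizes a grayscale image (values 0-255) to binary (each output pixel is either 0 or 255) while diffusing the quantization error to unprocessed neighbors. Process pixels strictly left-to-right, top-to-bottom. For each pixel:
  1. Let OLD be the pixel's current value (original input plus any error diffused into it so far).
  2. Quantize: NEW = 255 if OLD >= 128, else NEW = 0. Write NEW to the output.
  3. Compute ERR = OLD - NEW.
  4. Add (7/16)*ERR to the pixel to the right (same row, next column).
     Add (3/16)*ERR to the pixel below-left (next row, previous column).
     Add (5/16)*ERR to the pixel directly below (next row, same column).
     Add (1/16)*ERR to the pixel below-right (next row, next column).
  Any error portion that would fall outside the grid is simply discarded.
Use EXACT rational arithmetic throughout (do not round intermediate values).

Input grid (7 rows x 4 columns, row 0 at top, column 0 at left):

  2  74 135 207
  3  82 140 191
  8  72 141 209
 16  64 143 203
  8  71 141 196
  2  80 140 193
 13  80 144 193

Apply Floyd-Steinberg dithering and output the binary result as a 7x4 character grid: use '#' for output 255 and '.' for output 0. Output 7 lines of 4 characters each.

(0,0): OLD=2 → NEW=0, ERR=2
(0,1): OLD=599/8 → NEW=0, ERR=599/8
(0,2): OLD=21473/128 → NEW=255, ERR=-11167/128
(0,3): OLD=345767/2048 → NEW=255, ERR=-176473/2048
(1,0): OLD=2261/128 → NEW=0, ERR=2261/128
(1,1): OLD=99219/1024 → NEW=0, ERR=99219/1024
(1,2): OLD=4707151/32768 → NEW=255, ERR=-3648689/32768
(1,3): OLD=57621593/524288 → NEW=0, ERR=57621593/524288
(2,0): OLD=519169/16384 → NEW=0, ERR=519169/16384
(2,1): OLD=50524891/524288 → NEW=0, ERR=50524891/524288
(2,2): OLD=183529719/1048576 → NEW=255, ERR=-83857161/1048576
(2,3): OLD=3378895899/16777216 → NEW=255, ERR=-899294181/16777216
(3,0): OLD=368859441/8388608 → NEW=0, ERR=368859441/8388608
(3,1): OLD=13467184623/134217728 → NEW=0, ERR=13467184623/134217728
(3,2): OLD=339043182737/2147483648 → NEW=255, ERR=-208565147503/2147483648
(3,3): OLD=4767783114615/34359738368 → NEW=255, ERR=-3993950169225/34359738368
(4,0): OLD=87090178333/2147483648 → NEW=0, ERR=87090178333/2147483648
(4,1): OLD=1797640008343/17179869184 → NEW=0, ERR=1797640008343/17179869184
(4,2): OLD=77463066830583/549755813888 → NEW=255, ERR=-62724665710857/549755813888
(4,3): OLD=912052881078001/8796093022208 → NEW=0, ERR=912052881078001/8796093022208
(5,0): OLD=9426282972237/274877906944 → NEW=0, ERR=9426282972237/274877906944
(5,1): OLD=957398893243515/8796093022208 → NEW=0, ERR=957398893243515/8796093022208
(5,2): OLD=782613052908987/4398046511104 → NEW=255, ERR=-338888807422533/4398046511104
(5,3): OLD=25974561702679135/140737488355328 → NEW=255, ERR=-9913497827929505/140737488355328
(6,0): OLD=6209989303907729/140737488355328 → NEW=0, ERR=6209989303907729/140737488355328
(6,1): OLD=272498753050877319/2251799813685248 → NEW=0, ERR=272498753050877319/2251799813685248
(6,2): OLD=5997328916014991745/36028797018963968 → NEW=255, ERR=-3190014323820820095/36028797018963968
(6,3): OLD=73461370597659835783/576460752303423488 → NEW=0, ERR=73461370597659835783/576460752303423488
Row 0: ..##
Row 1: ..#.
Row 2: ..##
Row 3: ..##
Row 4: ..#.
Row 5: ..##
Row 6: ..#.

Answer: ..##
..#.
..##
..##
..#.
..##
..#.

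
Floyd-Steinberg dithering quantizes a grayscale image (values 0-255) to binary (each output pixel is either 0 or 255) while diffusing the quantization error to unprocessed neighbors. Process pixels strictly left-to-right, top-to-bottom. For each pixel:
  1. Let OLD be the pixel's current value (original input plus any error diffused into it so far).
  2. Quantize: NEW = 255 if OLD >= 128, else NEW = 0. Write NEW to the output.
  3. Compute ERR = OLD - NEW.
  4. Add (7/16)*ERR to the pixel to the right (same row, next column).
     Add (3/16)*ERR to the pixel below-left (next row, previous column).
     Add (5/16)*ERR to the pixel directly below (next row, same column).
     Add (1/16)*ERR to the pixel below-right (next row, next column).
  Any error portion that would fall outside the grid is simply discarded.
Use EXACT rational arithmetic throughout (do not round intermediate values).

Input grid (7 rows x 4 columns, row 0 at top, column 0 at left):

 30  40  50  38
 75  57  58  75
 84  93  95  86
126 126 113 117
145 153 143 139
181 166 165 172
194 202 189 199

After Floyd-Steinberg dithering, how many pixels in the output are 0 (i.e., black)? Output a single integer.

(0,0): OLD=30 → NEW=0, ERR=30
(0,1): OLD=425/8 → NEW=0, ERR=425/8
(0,2): OLD=9375/128 → NEW=0, ERR=9375/128
(0,3): OLD=143449/2048 → NEW=0, ERR=143449/2048
(1,0): OLD=12075/128 → NEW=0, ERR=12075/128
(1,1): OLD=133613/1024 → NEW=255, ERR=-127507/1024
(1,2): OLD=1404593/32768 → NEW=0, ERR=1404593/32768
(1,3): OLD=63029671/524288 → NEW=0, ERR=63029671/524288
(2,0): OLD=1476735/16384 → NEW=0, ERR=1476735/16384
(2,1): OLD=56336933/524288 → NEW=0, ERR=56336933/524288
(2,2): OLD=178431145/1048576 → NEW=255, ERR=-88955735/1048576
(2,3): OLD=1495394117/16777216 → NEW=0, ERR=1495394117/16777216
(3,0): OLD=1462253007/8388608 → NEW=255, ERR=-676842033/8388608
(3,1): OLD=15301644817/134217728 → NEW=0, ERR=15301644817/134217728
(3,2): OLD=343157209199/2147483648 → NEW=255, ERR=-204451121041/2147483648
(3,3): OLD=3363802431369/34359738368 → NEW=0, ERR=3363802431369/34359738368
(4,0): OLD=303142700771/2147483648 → NEW=255, ERR=-244465629469/2147483648
(4,1): OLD=1991643612905/17179869184 → NEW=0, ERR=1991643612905/17179869184
(4,2): OLD=104150630650633/549755813888 → NEW=255, ERR=-36037101890807/549755813888
(4,3): OLD=1187161924374287/8796093022208 → NEW=255, ERR=-1055841796288753/8796093022208
(5,0): OLD=45949206816819/274877906944 → NEW=255, ERR=-24144659453901/274877906944
(5,1): OLD=1270094680580229/8796093022208 → NEW=255, ERR=-972909040082811/8796093022208
(5,2): OLD=355642196491437/4398046511104 → NEW=0, ERR=355642196491437/4398046511104
(5,3): OLD=23330036136299857/140737488355328 → NEW=255, ERR=-12558023394308783/140737488355328
(6,0): OLD=20521200108061039/140737488355328 → NEW=255, ERR=-15366859422547601/140737488355328
(6,1): OLD=291242408422742649/2251799813685248 → NEW=255, ERR=-282966544066995591/2251799813685248
(6,2): OLD=4887271013945278335/36028797018963968 → NEW=255, ERR=-4300072225890533505/36028797018963968
(6,3): OLD=71454335056090149241/576460752303423488 → NEW=0, ERR=71454335056090149241/576460752303423488
Output grid:
  Row 0: ....  (4 black, running=4)
  Row 1: .#..  (3 black, running=7)
  Row 2: ..#.  (3 black, running=10)
  Row 3: #.#.  (2 black, running=12)
  Row 4: #.##  (1 black, running=13)
  Row 5: ##.#  (1 black, running=14)
  Row 6: ###.  (1 black, running=15)

Answer: 15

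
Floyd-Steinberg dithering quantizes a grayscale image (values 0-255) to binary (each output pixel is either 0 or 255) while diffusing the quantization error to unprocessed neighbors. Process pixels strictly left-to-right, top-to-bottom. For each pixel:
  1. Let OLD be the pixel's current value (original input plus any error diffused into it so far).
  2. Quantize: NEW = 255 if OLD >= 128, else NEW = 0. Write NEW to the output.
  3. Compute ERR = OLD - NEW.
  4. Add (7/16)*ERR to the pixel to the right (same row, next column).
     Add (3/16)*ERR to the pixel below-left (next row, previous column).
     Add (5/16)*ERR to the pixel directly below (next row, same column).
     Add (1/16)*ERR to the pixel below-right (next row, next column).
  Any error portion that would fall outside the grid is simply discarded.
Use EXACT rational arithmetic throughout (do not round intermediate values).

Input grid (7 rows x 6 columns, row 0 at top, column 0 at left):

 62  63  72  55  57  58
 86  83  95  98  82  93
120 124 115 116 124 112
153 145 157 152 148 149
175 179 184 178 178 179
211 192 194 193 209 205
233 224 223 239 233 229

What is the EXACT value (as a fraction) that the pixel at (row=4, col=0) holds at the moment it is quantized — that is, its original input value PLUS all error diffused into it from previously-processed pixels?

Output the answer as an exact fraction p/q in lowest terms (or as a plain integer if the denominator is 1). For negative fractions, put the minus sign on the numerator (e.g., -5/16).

Answer: 167653029865/1073741824

Derivation:
(0,0): OLD=62 → NEW=0, ERR=62
(0,1): OLD=721/8 → NEW=0, ERR=721/8
(0,2): OLD=14263/128 → NEW=0, ERR=14263/128
(0,3): OLD=212481/2048 → NEW=0, ERR=212481/2048
(0,4): OLD=3355143/32768 → NEW=0, ERR=3355143/32768
(0,5): OLD=53894705/524288 → NEW=0, ERR=53894705/524288
(1,0): OLD=15651/128 → NEW=0, ERR=15651/128
(1,1): OLD=193973/1024 → NEW=255, ERR=-67147/1024
(1,2): OLD=4135961/32768 → NEW=0, ERR=4135961/32768
(1,3): OLD=27761797/131072 → NEW=255, ERR=-5661563/131072
(1,4): OLD=1013832783/8388608 → NEW=0, ERR=1013832783/8388608
(1,5): OLD=24749571193/134217728 → NEW=255, ERR=-9475949447/134217728
(2,0): OLD=2390679/16384 → NEW=255, ERR=-1787241/16384
(2,1): OLD=45661357/524288 → NEW=0, ERR=45661357/524288
(2,2): OLD=1512878279/8388608 → NEW=255, ERR=-626216761/8388608
(2,3): OLD=6737171663/67108864 → NEW=0, ERR=6737171663/67108864
(2,4): OLD=407489709421/2147483648 → NEW=255, ERR=-140118620819/2147483648
(2,5): OLD=2368925588171/34359738368 → NEW=0, ERR=2368925588171/34359738368
(3,0): OLD=1134482535/8388608 → NEW=255, ERR=-1004612505/8388608
(3,1): OLD=6644236955/67108864 → NEW=0, ERR=6644236955/67108864
(3,2): OLD=108047311649/536870912 → NEW=255, ERR=-28854770911/536870912
(3,3): OLD=4912026759235/34359738368 → NEW=255, ERR=-3849706524605/34359738368
(3,4): OLD=26881316886819/274877906944 → NEW=0, ERR=26881316886819/274877906944
(3,5): OLD=920299988424237/4398046511104 → NEW=255, ERR=-201201871907283/4398046511104
(4,0): OLD=167653029865/1073741824 → NEW=255, ERR=-106151135255/1073741824
Target (4,0): original=175, with diffused error = 167653029865/1073741824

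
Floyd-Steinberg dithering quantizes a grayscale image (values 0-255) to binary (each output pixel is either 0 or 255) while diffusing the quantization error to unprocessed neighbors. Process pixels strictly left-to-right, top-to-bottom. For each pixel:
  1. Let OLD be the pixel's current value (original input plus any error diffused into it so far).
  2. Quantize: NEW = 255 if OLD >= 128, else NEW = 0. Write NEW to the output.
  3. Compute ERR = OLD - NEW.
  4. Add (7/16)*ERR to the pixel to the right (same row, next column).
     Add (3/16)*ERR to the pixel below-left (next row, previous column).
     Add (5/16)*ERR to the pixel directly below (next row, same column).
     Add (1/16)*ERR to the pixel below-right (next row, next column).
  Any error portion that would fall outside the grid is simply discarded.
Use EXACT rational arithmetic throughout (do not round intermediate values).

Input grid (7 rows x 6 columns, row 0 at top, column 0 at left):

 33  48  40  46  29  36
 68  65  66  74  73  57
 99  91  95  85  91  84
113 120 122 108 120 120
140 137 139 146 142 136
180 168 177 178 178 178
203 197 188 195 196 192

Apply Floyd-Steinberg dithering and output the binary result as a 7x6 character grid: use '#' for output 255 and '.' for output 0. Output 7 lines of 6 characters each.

Answer: ......
.#.#..
..#..#
#.#.#.
#.#.#.
#.####
###.##

Derivation:
(0,0): OLD=33 → NEW=0, ERR=33
(0,1): OLD=999/16 → NEW=0, ERR=999/16
(0,2): OLD=17233/256 → NEW=0, ERR=17233/256
(0,3): OLD=309047/4096 → NEW=0, ERR=309047/4096
(0,4): OLD=4063873/65536 → NEW=0, ERR=4063873/65536
(0,5): OLD=66195847/1048576 → NEW=0, ERR=66195847/1048576
(1,0): OLD=23045/256 → NEW=0, ERR=23045/256
(1,1): OLD=283811/2048 → NEW=255, ERR=-238429/2048
(1,2): OLD=3548895/65536 → NEW=0, ERR=3548895/65536
(1,3): OLD=35940979/262144 → NEW=255, ERR=-30905741/262144
(1,4): OLD=962189433/16777216 → NEW=0, ERR=962189433/16777216
(1,5): OLD=28372166271/268435456 → NEW=0, ERR=28372166271/268435456
(2,0): OLD=3450545/32768 → NEW=0, ERR=3450545/32768
(2,1): OLD=122125611/1048576 → NEW=0, ERR=122125611/1048576
(2,2): OLD=2239681857/16777216 → NEW=255, ERR=-2038508223/16777216
(2,3): OLD=1226352249/134217728 → NEW=0, ERR=1226352249/134217728
(2,4): OLD=538455130091/4294967296 → NEW=0, ERR=538455130091/4294967296
(2,5): OLD=12057715752989/68719476736 → NEW=255, ERR=-5465750814691/68719476736
(3,0): OLD=2814289441/16777216 → NEW=255, ERR=-1463900639/16777216
(3,1): OLD=13693076749/134217728 → NEW=0, ERR=13693076749/134217728
(3,2): OLD=147807674167/1073741824 → NEW=255, ERR=-125996490953/1073741824
(3,3): OLD=5183525385829/68719476736 → NEW=0, ERR=5183525385829/68719476736
(3,4): OLD=97766561674309/549755813888 → NEW=255, ERR=-42421170867131/549755813888
(3,5): OLD=608875190659051/8796093022208 → NEW=0, ERR=608875190659051/8796093022208
(4,0): OLD=283170915407/2147483648 → NEW=255, ERR=-264437414833/2147483648
(4,1): OLD=3008310164995/34359738368 → NEW=0, ERR=3008310164995/34359738368
(4,2): OLD=177191012918809/1099511627776 → NEW=255, ERR=-103184452164071/1099511627776
(4,3): OLD=1877302596263901/17592186044416 → NEW=0, ERR=1877302596263901/17592186044416
(4,4): OLD=51303411170746029/281474976710656 → NEW=255, ERR=-20472707890471251/281474976710656
(4,5): OLD=544880985110565787/4503599627370496 → NEW=0, ERR=544880985110565787/4503599627370496
(5,0): OLD=86825983808185/549755813888 → NEW=255, ERR=-53361748733255/549755813888
(5,1): OLD=2244807086708809/17592186044416 → NEW=0, ERR=2244807086708809/17592186044416
(5,2): OLD=32226063452445619/140737488355328 → NEW=255, ERR=-3661996078163021/140737488355328
(5,3): OLD=812723652853362145/4503599627370496 → NEW=255, ERR=-335694252126114335/4503599627370496
(5,4): OLD=1369225970325741025/9007199254740992 → NEW=255, ERR=-927609839633211935/9007199254740992
(5,5): OLD=23952917798680439509/144115188075855872 → NEW=255, ERR=-12796455160662807851/144115188075855872
(6,0): OLD=55335961735068795/281474976710656 → NEW=255, ERR=-16440157326148485/281474976710656
(6,1): OLD=902419400425248351/4503599627370496 → NEW=255, ERR=-245998504554228129/4503599627370496
(6,2): OLD=2701626658140970951/18014398509481984 → NEW=255, ERR=-1892044961776934969/18014398509481984
(6,3): OLD=30212329038818820299/288230376151711744 → NEW=0, ERR=30212329038818820299/288230376151711744
(6,4): OLD=868696025442137697131/4611686018427387904 → NEW=255, ERR=-307283909256846218389/4611686018427387904
(6,5): OLD=9493743020212758345485/73786976294838206464 → NEW=255, ERR=-9321935934970984302835/73786976294838206464
Row 0: ......
Row 1: .#.#..
Row 2: ..#..#
Row 3: #.#.#.
Row 4: #.#.#.
Row 5: #.####
Row 6: ###.##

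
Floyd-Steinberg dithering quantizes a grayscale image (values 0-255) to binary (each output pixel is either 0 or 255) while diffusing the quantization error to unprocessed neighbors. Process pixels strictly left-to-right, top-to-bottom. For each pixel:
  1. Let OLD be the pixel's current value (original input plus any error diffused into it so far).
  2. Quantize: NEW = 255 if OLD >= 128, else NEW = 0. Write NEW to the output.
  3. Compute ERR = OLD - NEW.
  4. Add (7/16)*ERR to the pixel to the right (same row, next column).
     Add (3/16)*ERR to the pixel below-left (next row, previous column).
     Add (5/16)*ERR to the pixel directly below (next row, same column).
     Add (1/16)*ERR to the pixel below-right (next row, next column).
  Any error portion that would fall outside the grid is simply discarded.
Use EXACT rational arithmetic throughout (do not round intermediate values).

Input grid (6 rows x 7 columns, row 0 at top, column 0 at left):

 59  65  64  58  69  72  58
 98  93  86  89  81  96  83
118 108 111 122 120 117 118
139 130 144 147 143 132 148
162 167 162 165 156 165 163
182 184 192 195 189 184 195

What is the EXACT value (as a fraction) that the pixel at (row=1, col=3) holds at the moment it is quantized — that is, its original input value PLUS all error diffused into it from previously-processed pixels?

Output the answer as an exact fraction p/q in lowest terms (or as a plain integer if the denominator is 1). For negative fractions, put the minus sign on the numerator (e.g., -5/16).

Answer: 30906801/262144

Derivation:
(0,0): OLD=59 → NEW=0, ERR=59
(0,1): OLD=1453/16 → NEW=0, ERR=1453/16
(0,2): OLD=26555/256 → NEW=0, ERR=26555/256
(0,3): OLD=423453/4096 → NEW=0, ERR=423453/4096
(0,4): OLD=7486155/65536 → NEW=0, ERR=7486155/65536
(0,5): OLD=127900557/1048576 → NEW=0, ERR=127900557/1048576
(0,6): OLD=1868382427/16777216 → NEW=0, ERR=1868382427/16777216
(1,0): OLD=34167/256 → NEW=255, ERR=-31113/256
(1,1): OLD=187073/2048 → NEW=0, ERR=187073/2048
(1,2): OLD=12021845/65536 → NEW=255, ERR=-4689835/65536
(1,3): OLD=30906801/262144 → NEW=0, ERR=30906801/262144
Target (1,3): original=89, with diffused error = 30906801/262144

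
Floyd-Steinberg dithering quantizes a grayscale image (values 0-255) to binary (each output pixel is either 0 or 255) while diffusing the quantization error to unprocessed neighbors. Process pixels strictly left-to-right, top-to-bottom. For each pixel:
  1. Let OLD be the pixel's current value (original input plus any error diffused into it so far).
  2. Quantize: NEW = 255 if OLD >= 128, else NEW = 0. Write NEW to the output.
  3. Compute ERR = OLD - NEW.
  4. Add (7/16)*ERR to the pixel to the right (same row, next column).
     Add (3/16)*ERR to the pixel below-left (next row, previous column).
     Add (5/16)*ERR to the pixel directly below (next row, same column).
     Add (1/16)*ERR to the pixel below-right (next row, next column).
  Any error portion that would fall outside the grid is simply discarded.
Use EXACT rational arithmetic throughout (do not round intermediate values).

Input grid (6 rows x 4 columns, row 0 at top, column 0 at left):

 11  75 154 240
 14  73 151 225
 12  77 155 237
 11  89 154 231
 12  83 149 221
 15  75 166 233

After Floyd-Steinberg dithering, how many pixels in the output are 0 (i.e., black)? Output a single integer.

Answer: 12

Derivation:
(0,0): OLD=11 → NEW=0, ERR=11
(0,1): OLD=1277/16 → NEW=0, ERR=1277/16
(0,2): OLD=48363/256 → NEW=255, ERR=-16917/256
(0,3): OLD=864621/4096 → NEW=255, ERR=-179859/4096
(1,0): OLD=8295/256 → NEW=0, ERR=8295/256
(1,1): OLD=205649/2048 → NEW=0, ERR=205649/2048
(1,2): OLD=11208997/65536 → NEW=255, ERR=-5502683/65536
(1,3): OLD=178691347/1048576 → NEW=255, ERR=-88695533/1048576
(2,0): OLD=1341963/32768 → NEW=0, ERR=1341963/32768
(2,1): OLD=118047145/1048576 → NEW=0, ERR=118047145/1048576
(2,2): OLD=353223693/2097152 → NEW=255, ERR=-181550067/2097152
(2,3): OLD=5618508729/33554432 → NEW=255, ERR=-2937871431/33554432
(3,0): OLD=753404891/16777216 → NEW=0, ERR=753404891/16777216
(3,1): OLD=34938244869/268435456 → NEW=255, ERR=-33512796411/268435456
(3,2): OLD=270354500603/4294967296 → NEW=0, ERR=270354500603/4294967296
(3,3): OLD=15514628377181/68719476736 → NEW=255, ERR=-2008838190499/68719476736
(4,0): OLD=11273609599/4294967296 → NEW=0, ERR=11273609599/4294967296
(4,1): OLD=2052771638653/34359738368 → NEW=0, ERR=2052771638653/34359738368
(4,2): OLD=199588605075293/1099511627776 → NEW=255, ERR=-80786860007587/1099511627776
(4,3): OLD=3230868792677275/17592186044416 → NEW=255, ERR=-1255138648648805/17592186044416
(5,0): OLD=14855596508239/549755813888 → NEW=0, ERR=14855596508239/549755813888
(5,1): OLD=1616361230665609/17592186044416 → NEW=0, ERR=1616361230665609/17592186044416
(5,2): OLD=1526938408783285/8796093022208 → NEW=255, ERR=-716065311879755/8796093022208
(5,3): OLD=47990472203900861/281474976710656 → NEW=255, ERR=-23785646857316419/281474976710656
Output grid:
  Row 0: ..##  (2 black, running=2)
  Row 1: ..##  (2 black, running=4)
  Row 2: ..##  (2 black, running=6)
  Row 3: .#.#  (2 black, running=8)
  Row 4: ..##  (2 black, running=10)
  Row 5: ..##  (2 black, running=12)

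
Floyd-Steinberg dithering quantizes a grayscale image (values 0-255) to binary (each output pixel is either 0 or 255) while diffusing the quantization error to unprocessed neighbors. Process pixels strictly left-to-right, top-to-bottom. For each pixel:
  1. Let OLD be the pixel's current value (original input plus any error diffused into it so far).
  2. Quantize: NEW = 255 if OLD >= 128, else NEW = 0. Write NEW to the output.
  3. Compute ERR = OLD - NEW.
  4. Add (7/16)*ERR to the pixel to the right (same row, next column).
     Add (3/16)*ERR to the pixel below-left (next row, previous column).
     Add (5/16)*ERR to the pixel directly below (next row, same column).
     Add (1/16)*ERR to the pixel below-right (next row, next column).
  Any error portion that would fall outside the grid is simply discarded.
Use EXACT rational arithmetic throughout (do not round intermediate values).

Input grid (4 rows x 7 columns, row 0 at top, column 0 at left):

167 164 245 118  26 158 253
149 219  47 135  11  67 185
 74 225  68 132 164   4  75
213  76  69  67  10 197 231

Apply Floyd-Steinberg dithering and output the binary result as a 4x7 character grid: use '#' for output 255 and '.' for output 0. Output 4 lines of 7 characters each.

(0,0): OLD=167 → NEW=255, ERR=-88
(0,1): OLD=251/2 → NEW=0, ERR=251/2
(0,2): OLD=9597/32 → NEW=255, ERR=1437/32
(0,3): OLD=70475/512 → NEW=255, ERR=-60085/512
(0,4): OLD=-207603/8192 → NEW=0, ERR=-207603/8192
(0,5): OLD=19256155/131072 → NEW=255, ERR=-14167205/131072
(0,6): OLD=431409021/2097152 → NEW=255, ERR=-103364739/2097152
(1,0): OLD=4641/32 → NEW=255, ERR=-3519/32
(1,1): OLD=54535/256 → NEW=255, ERR=-10745/256
(1,2): OLD=233555/8192 → NEW=0, ERR=233555/8192
(1,3): OLD=3566967/32768 → NEW=0, ERR=3566967/32768
(1,4): OLD=48452133/2097152 → NEW=0, ERR=48452133/2097152
(1,5): OLD=545347445/16777216 → NEW=0, ERR=545347445/16777216
(1,6): OLD=47529999675/268435456 → NEW=255, ERR=-20921041605/268435456
(2,0): OLD=130109/4096 → NEW=0, ERR=130109/4096
(2,1): OLD=29393327/131072 → NEW=255, ERR=-4030033/131072
(2,2): OLD=170382669/2097152 → NEW=0, ERR=170382669/2097152
(2,3): OLD=3484219813/16777216 → NEW=255, ERR=-793970267/16777216
(2,4): OLD=21933018837/134217728 → NEW=255, ERR=-12292501803/134217728
(2,5): OLD=-167848612249/4294967296 → NEW=0, ERR=-167848612249/4294967296
(2,6): OLD=2444946086977/68719476736 → NEW=0, ERR=2444946086977/68719476736
(3,0): OLD=455420717/2097152 → NEW=255, ERR=-79353043/2097152
(3,1): OLD=1125013353/16777216 → NEW=0, ERR=1125013353/16777216
(3,2): OLD=15157345835/134217728 → NEW=0, ERR=15157345835/134217728
(3,3): OLD=48062749997/536870912 → NEW=0, ERR=48062749997/536870912
(3,4): OLD=705106253613/68719476736 → NEW=0, ERR=705106253613/68719476736
(3,5): OLD=104576361402519/549755813888 → NEW=255, ERR=-35611371138921/549755813888
(3,6): OLD=1858931111268809/8796093022208 → NEW=255, ERR=-384072609394231/8796093022208
Row 0: #.##.##
Row 1: ##....#
Row 2: .#.##..
Row 3: #....##

Answer: #.##.##
##....#
.#.##..
#....##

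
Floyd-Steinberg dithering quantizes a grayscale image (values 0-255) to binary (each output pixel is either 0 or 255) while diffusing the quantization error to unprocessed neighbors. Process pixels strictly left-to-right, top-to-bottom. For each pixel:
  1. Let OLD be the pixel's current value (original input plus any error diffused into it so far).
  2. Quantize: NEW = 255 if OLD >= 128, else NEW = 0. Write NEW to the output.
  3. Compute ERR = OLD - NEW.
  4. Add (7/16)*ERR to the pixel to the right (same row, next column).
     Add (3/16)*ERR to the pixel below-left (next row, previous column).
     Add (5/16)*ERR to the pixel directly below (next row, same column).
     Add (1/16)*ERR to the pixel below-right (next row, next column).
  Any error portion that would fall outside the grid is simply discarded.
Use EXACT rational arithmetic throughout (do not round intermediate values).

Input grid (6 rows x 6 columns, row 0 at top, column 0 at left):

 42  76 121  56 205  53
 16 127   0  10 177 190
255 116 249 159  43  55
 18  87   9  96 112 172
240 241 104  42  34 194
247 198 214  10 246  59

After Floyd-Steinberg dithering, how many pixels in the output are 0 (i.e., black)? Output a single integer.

Answer: 19

Derivation:
(0,0): OLD=42 → NEW=0, ERR=42
(0,1): OLD=755/8 → NEW=0, ERR=755/8
(0,2): OLD=20773/128 → NEW=255, ERR=-11867/128
(0,3): OLD=31619/2048 → NEW=0, ERR=31619/2048
(0,4): OLD=6938773/32768 → NEW=255, ERR=-1417067/32768
(0,5): OLD=17867795/524288 → NEW=0, ERR=17867795/524288
(1,0): OLD=5993/128 → NEW=0, ERR=5993/128
(1,1): OLD=166111/1024 → NEW=255, ERR=-95009/1024
(1,2): OLD=-1991349/32768 → NEW=0, ERR=-1991349/32768
(1,3): OLD=-3364049/131072 → NEW=0, ERR=-3364049/131072
(1,4): OLD=1338922733/8388608 → NEW=255, ERR=-800172307/8388608
(1,5): OLD=20966816619/134217728 → NEW=255, ERR=-13258704021/134217728
(2,0): OLD=4132613/16384 → NEW=255, ERR=-45307/16384
(2,1): OLD=40541831/524288 → NEW=0, ERR=40541831/524288
(2,2): OLD=2124235093/8388608 → NEW=255, ERR=-14859947/8388608
(2,3): OLD=8624900589/67108864 → NEW=255, ERR=-8487859731/67108864
(2,4): OLD=-133722922169/2147483648 → NEW=0, ERR=-133722922169/2147483648
(2,5): OLD=-311815277215/34359738368 → NEW=0, ERR=-311815277215/34359738368
(3,0): OLD=265371317/8388608 → NEW=0, ERR=265371317/8388608
(3,1): OLD=8355055505/67108864 → NEW=0, ERR=8355055505/67108864
(3,2): OLD=23640221123/536870912 → NEW=0, ERR=23640221123/536870912
(3,3): OLD=2197430604873/34359738368 → NEW=0, ERR=2197430604873/34359738368
(3,4): OLD=30487800801065/274877906944 → NEW=0, ERR=30487800801065/274877906944
(3,5): OLD=940289460391111/4398046511104 → NEW=255, ERR=-181212399940409/4398046511104
(4,0): OLD=293378056955/1073741824 → NEW=255, ERR=19573891835/1073741824
(4,1): OLD=5121579011903/17179869184 → NEW=255, ERR=740712369983/17179869184
(4,2): OLD=85979528816653/549755813888 → NEW=255, ERR=-54208203724787/549755813888
(4,3): OLD=372907320485409/8796093022208 → NEW=0, ERR=372907320485409/8796093022208
(4,4): OLD=11748741810854449/140737488355328 → NEW=0, ERR=11748741810854449/140737488355328
(4,5): OLD=505706126550599095/2251799813685248 → NEW=255, ERR=-68502825939139145/2251799813685248
(5,0): OLD=71682891471917/274877906944 → NEW=255, ERR=1589025201197/274877906944
(5,1): OLD=1729783971856381/8796093022208 → NEW=255, ERR=-513219748806659/8796093022208
(5,2): OLD=11843297331649071/70368744177664 → NEW=255, ERR=-6100732433655249/70368744177664
(5,3): OLD=-11690745016470411/2251799813685248 → NEW=0, ERR=-11690745016470411/2251799813685248
(5,4): OLD=1201387999080630805/4503599627370496 → NEW=255, ERR=52970094101154325/4503599627370496
(5,5): OLD=4313120185501779417/72057594037927936 → NEW=0, ERR=4313120185501779417/72057594037927936
Output grid:
  Row 0: ..#.#.  (4 black, running=4)
  Row 1: .#..##  (3 black, running=7)
  Row 2: #.##..  (3 black, running=10)
  Row 3: .....#  (5 black, running=15)
  Row 4: ###..#  (2 black, running=17)
  Row 5: ###.#.  (2 black, running=19)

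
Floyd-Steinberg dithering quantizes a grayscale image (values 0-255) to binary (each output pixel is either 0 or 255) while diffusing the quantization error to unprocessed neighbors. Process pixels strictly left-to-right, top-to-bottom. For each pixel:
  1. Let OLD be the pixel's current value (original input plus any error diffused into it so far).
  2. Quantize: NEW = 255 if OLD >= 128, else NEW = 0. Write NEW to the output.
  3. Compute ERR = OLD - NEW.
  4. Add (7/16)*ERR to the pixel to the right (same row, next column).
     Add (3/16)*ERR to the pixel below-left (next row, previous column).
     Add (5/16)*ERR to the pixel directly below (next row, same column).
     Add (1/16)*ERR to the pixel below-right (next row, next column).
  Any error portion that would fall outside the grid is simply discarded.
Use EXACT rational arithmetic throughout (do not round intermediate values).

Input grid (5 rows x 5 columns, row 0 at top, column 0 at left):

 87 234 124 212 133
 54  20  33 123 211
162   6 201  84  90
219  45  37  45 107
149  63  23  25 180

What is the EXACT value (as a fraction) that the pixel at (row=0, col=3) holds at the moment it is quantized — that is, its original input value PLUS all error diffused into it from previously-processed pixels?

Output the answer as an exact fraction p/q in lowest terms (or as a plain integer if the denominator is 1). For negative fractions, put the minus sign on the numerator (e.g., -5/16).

(0,0): OLD=87 → NEW=0, ERR=87
(0,1): OLD=4353/16 → NEW=255, ERR=273/16
(0,2): OLD=33655/256 → NEW=255, ERR=-31625/256
(0,3): OLD=646977/4096 → NEW=255, ERR=-397503/4096
Target (0,3): original=212, with diffused error = 646977/4096

Answer: 646977/4096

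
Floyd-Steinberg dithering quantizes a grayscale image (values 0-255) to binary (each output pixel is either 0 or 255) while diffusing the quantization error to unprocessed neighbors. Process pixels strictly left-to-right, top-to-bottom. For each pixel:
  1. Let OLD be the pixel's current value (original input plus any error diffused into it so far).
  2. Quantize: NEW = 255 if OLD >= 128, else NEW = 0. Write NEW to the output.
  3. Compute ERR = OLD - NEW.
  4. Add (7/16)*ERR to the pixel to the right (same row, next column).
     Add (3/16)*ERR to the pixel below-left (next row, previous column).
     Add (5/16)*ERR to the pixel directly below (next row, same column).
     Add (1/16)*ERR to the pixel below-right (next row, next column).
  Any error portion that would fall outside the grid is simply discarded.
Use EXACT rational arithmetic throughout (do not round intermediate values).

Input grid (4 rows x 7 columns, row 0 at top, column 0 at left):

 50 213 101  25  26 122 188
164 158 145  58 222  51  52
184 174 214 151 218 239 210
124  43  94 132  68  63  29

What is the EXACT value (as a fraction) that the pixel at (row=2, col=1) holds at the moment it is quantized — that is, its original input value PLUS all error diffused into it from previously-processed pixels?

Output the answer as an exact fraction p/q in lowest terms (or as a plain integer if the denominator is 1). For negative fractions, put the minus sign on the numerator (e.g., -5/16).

Answer: 30413635/524288

Derivation:
(0,0): OLD=50 → NEW=0, ERR=50
(0,1): OLD=1879/8 → NEW=255, ERR=-161/8
(0,2): OLD=11801/128 → NEW=0, ERR=11801/128
(0,3): OLD=133807/2048 → NEW=0, ERR=133807/2048
(0,4): OLD=1788617/32768 → NEW=0, ERR=1788617/32768
(0,5): OLD=76483455/524288 → NEW=255, ERR=-57209985/524288
(0,6): OLD=1176588409/8388608 → NEW=255, ERR=-962506631/8388608
(1,0): OLD=22509/128 → NEW=255, ERR=-10131/128
(1,1): OLD=140795/1024 → NEW=255, ERR=-120325/1024
(1,2): OLD=4371095/32768 → NEW=255, ERR=-3984745/32768
(1,3): OLD=5401739/131072 → NEW=0, ERR=5401739/131072
(1,4): OLD=2019233665/8388608 → NEW=255, ERR=-119861375/8388608
(1,5): OLD=-500179119/67108864 → NEW=0, ERR=-500179119/67108864
(1,6): OLD=6510177695/1073741824 → NEW=0, ERR=6510177695/1073741824
(2,0): OLD=2248441/16384 → NEW=255, ERR=-1929479/16384
(2,1): OLD=30413635/524288 → NEW=0, ERR=30413635/524288
Target (2,1): original=174, with diffused error = 30413635/524288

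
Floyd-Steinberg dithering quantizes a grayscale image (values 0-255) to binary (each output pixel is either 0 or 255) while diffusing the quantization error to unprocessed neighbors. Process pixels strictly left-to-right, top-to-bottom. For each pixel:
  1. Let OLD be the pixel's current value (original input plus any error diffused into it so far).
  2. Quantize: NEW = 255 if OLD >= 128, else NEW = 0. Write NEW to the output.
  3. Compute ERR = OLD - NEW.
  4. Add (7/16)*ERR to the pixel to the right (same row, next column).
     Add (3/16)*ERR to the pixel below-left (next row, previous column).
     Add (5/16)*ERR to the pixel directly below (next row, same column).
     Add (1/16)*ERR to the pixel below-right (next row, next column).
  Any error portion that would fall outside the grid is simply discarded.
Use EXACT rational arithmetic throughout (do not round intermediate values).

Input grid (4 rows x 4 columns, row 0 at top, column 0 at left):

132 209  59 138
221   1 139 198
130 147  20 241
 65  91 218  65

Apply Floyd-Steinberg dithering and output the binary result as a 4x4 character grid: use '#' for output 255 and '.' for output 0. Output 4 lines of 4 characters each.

Answer: ##.#
#..#
.#.#
..#.

Derivation:
(0,0): OLD=132 → NEW=255, ERR=-123
(0,1): OLD=2483/16 → NEW=255, ERR=-1597/16
(0,2): OLD=3925/256 → NEW=0, ERR=3925/256
(0,3): OLD=592723/4096 → NEW=255, ERR=-451757/4096
(1,0): OLD=41945/256 → NEW=255, ERR=-23335/256
(1,1): OLD=-153361/2048 → NEW=0, ERR=-153361/2048
(1,2): OLD=5512347/65536 → NEW=0, ERR=5512347/65536
(1,3): OLD=211068717/1048576 → NEW=255, ERR=-56318163/1048576
(2,0): OLD=2866357/32768 → NEW=0, ERR=2866357/32768
(2,1): OLD=180295191/1048576 → NEW=255, ERR=-87091689/1048576
(2,2): OLD=-10073133/2097152 → NEW=0, ERR=-10073133/2097152
(2,3): OLD=7629319655/33554432 → NEW=255, ERR=-927060505/33554432
(3,0): OLD=1287861093/16777216 → NEW=0, ERR=1287861093/16777216
(3,1): OLD=27701138619/268435456 → NEW=0, ERR=27701138619/268435456
(3,2): OLD=1079219111237/4294967296 → NEW=255, ERR=-15997549243/4294967296
(3,3): OLD=3740834643555/68719476736 → NEW=0, ERR=3740834643555/68719476736
Row 0: ##.#
Row 1: #..#
Row 2: .#.#
Row 3: ..#.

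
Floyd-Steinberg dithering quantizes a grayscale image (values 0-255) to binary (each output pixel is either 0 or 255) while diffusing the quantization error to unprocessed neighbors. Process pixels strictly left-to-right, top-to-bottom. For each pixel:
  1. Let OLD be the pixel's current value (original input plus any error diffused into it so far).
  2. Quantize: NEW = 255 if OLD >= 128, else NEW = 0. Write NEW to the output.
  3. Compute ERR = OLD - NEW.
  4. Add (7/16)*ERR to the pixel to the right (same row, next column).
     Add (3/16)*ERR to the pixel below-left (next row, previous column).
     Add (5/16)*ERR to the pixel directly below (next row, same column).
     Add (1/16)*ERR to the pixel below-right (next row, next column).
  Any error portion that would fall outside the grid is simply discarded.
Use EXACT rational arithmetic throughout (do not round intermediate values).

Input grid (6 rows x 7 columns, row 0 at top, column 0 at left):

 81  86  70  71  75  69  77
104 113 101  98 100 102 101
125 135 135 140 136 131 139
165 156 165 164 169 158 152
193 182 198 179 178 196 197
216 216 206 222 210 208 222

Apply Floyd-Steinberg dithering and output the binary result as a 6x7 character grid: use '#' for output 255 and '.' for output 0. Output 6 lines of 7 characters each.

Answer: ....#..
##.#.#.
.#.#.#.
#.##.##
###.##.
#######

Derivation:
(0,0): OLD=81 → NEW=0, ERR=81
(0,1): OLD=1943/16 → NEW=0, ERR=1943/16
(0,2): OLD=31521/256 → NEW=0, ERR=31521/256
(0,3): OLD=511463/4096 → NEW=0, ERR=511463/4096
(0,4): OLD=8495441/65536 → NEW=255, ERR=-8216239/65536
(0,5): OLD=14838071/1048576 → NEW=0, ERR=14838071/1048576
(0,6): OLD=1395712129/16777216 → NEW=0, ERR=1395712129/16777216
(1,0): OLD=38933/256 → NEW=255, ERR=-26347/256
(1,1): OLD=274579/2048 → NEW=255, ERR=-247661/2048
(1,2): OLD=7705359/65536 → NEW=0, ERR=7705359/65536
(1,3): OLD=45258915/262144 → NEW=255, ERR=-21587805/262144
(1,4): OLD=591412681/16777216 → NEW=0, ERR=591412681/16777216
(1,5): OLD=17395565081/134217728 → NEW=255, ERR=-16829955559/134217728
(1,6): OLD=156813917783/2147483648 → NEW=0, ERR=156813917783/2147483648
(2,0): OLD=2299137/32768 → NEW=0, ERR=2299137/32768
(2,1): OLD=150491163/1048576 → NEW=255, ERR=-116895717/1048576
(2,2): OLD=1677226769/16777216 → NEW=0, ERR=1677226769/16777216
(2,3): OLD=23080131785/134217728 → NEW=255, ERR=-11145388855/134217728
(2,4): OLD=88076869273/1073741824 → NEW=0, ERR=88076869273/1073741824
(2,5): OLD=4933948027827/34359738368 → NEW=255, ERR=-3827785256013/34359738368
(2,6): OLD=57858206137877/549755813888 → NEW=0, ERR=57858206137877/549755813888
(3,0): OLD=2785415409/16777216 → NEW=255, ERR=-1492774671/16777216
(3,1): OLD=14141844765/134217728 → NEW=0, ERR=14141844765/134217728
(3,2): OLD=236008983847/1073741824 → NEW=255, ERR=-37795181273/1073741824
(3,3): OLD=619672461025/4294967296 → NEW=255, ERR=-475544199455/4294967296
(3,4): OLD=66033981146353/549755813888 → NEW=0, ERR=66033981146353/549755813888
(3,5): OLD=882233860266851/4398046511104 → NEW=255, ERR=-239268000064669/4398046511104
(3,6): OLD=10845544847297661/70368744177664 → NEW=255, ERR=-7098484918006659/70368744177664
(4,0): OLD=397178891519/2147483648 → NEW=255, ERR=-150429438721/2147483648
(4,1): OLD=5913967647603/34359738368 → NEW=255, ERR=-2847765636237/34359738368
(4,2): OLD=75077314165405/549755813888 → NEW=255, ERR=-65110418376035/549755813888
(4,3): OLD=496565122659535/4398046511104 → NEW=0, ERR=496565122659535/4398046511104
(4,4): OLD=8719095153829565/35184372088832 → NEW=255, ERR=-252919728822595/35184372088832
(4,5): OLD=185150960365177661/1125899906842624 → NEW=255, ERR=-101953515879691459/1125899906842624
(4,6): OLD=2206030493753022651/18014398509481984 → NEW=0, ERR=2206030493753022651/18014398509481984
(5,0): OLD=98169603793417/549755813888 → NEW=255, ERR=-42018128748023/549755813888
(5,1): OLD=572083374610563/4398046511104 → NEW=255, ERR=-549418485720957/4398046511104
(5,2): OLD=4585398266025477/35184372088832 → NEW=255, ERR=-4386616616626683/35184372088832
(5,3): OLD=54602676143495929/281474976710656 → NEW=255, ERR=-17173442917721351/281474976710656
(5,4): OLD=3082960252445170195/18014398509481984 → NEW=255, ERR=-1510711367472735725/18014398509481984
(5,5): OLD=23854626988486737635/144115188075855872 → NEW=255, ERR=-12894745970856509725/144115188075855872
(5,6): OLD=496825095966964888557/2305843009213693952 → NEW=255, ERR=-91164871382527069203/2305843009213693952
Row 0: ....#..
Row 1: ##.#.#.
Row 2: .#.#.#.
Row 3: #.##.##
Row 4: ###.##.
Row 5: #######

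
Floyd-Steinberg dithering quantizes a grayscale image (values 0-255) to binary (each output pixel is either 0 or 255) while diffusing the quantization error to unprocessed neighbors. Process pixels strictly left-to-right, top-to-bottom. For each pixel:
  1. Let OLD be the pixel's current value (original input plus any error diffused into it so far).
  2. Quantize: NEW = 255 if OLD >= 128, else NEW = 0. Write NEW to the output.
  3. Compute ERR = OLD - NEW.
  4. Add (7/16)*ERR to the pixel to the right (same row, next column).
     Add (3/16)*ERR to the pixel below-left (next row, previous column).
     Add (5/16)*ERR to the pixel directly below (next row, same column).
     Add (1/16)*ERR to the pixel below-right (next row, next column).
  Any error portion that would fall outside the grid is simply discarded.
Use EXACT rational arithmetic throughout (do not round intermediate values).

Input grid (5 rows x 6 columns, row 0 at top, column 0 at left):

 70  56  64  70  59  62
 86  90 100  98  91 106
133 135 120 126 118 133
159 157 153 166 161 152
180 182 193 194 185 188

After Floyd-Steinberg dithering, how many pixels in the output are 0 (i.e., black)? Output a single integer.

Answer: 15

Derivation:
(0,0): OLD=70 → NEW=0, ERR=70
(0,1): OLD=693/8 → NEW=0, ERR=693/8
(0,2): OLD=13043/128 → NEW=0, ERR=13043/128
(0,3): OLD=234661/2048 → NEW=0, ERR=234661/2048
(0,4): OLD=3575939/32768 → NEW=0, ERR=3575939/32768
(0,5): OLD=57537429/524288 → NEW=0, ERR=57537429/524288
(1,0): OLD=15887/128 → NEW=0, ERR=15887/128
(1,1): OLD=199529/1024 → NEW=255, ERR=-61591/1024
(1,2): OLD=4339357/32768 → NEW=255, ERR=-4016483/32768
(1,3): OLD=14026137/131072 → NEW=0, ERR=14026137/131072
(1,4): OLD=1674855787/8388608 → NEW=255, ERR=-464239253/8388608
(1,5): OLD=16495839101/134217728 → NEW=0, ERR=16495839101/134217728
(2,0): OLD=2629779/16384 → NEW=255, ERR=-1548141/16384
(2,1): OLD=31267969/524288 → NEW=0, ERR=31267969/524288
(2,2): OLD=1040969155/8388608 → NEW=0, ERR=1040969155/8388608
(2,3): OLD=13132822123/67108864 → NEW=255, ERR=-3979938197/67108864
(2,4): OLD=224395077057/2147483648 → NEW=0, ERR=224395077057/2147483648
(2,5): OLD=7341432621655/34359738368 → NEW=255, ERR=-1420300662185/34359738368
(3,0): OLD=1179890019/8388608 → NEW=255, ERR=-959205021/8388608
(3,1): OLD=9594722471/67108864 → NEW=255, ERR=-7518037849/67108864
(3,2): OLD=72678742885/536870912 → NEW=255, ERR=-64223339675/536870912
(3,3): OLD=4208346281519/34359738368 → NEW=0, ERR=4208346281519/34359738368
(3,4): OLD=64811042913871/274877906944 → NEW=255, ERR=-5282823356849/274877906944
(3,5): OLD=603433849565761/4398046511104 → NEW=255, ERR=-518068010765759/4398046511104
(4,0): OLD=132351213933/1073741824 → NEW=0, ERR=132351213933/1073741824
(4,1): OLD=2943633380361/17179869184 → NEW=255, ERR=-1437233261559/17179869184
(4,2): OLD=74205941188427/549755813888 → NEW=255, ERR=-65981791353013/549755813888
(4,3): OLD=1483775569390487/8796093022208 → NEW=255, ERR=-759228151272553/8796093022208
(4,4): OLD=17845515133206279/140737488355328 → NEW=0, ERR=17845515133206279/140737488355328
(4,5): OLD=462661283624042449/2251799813685248 → NEW=255, ERR=-111547668865695791/2251799813685248
Output grid:
  Row 0: ......  (6 black, running=6)
  Row 1: .##.#.  (3 black, running=9)
  Row 2: #..#.#  (3 black, running=12)
  Row 3: ###.##  (1 black, running=13)
  Row 4: .###.#  (2 black, running=15)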